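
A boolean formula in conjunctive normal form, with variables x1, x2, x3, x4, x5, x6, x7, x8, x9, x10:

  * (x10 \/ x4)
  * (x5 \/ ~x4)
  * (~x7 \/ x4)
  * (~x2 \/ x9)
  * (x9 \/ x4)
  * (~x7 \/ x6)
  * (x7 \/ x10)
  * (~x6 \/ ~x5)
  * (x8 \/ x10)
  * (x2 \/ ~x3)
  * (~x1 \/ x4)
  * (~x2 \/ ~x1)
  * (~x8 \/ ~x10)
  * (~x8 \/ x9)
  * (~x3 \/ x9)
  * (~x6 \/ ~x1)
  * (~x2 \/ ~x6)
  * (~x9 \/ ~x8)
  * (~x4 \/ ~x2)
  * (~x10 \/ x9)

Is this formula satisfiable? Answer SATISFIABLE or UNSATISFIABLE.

SATISFIABLE

x1 occurs only negated in the remaining clauses — set x1 = False.
x3 occurs only negated in the remaining clauses — set x3 = False.
Branch on x2: take x2 = False.
Try x4 = True.
  then x5 is forced to True.
  then x6 is forced to False.
  then x7 is forced to False.
  then x10 is forced to True.
  then x8 is forced to False.
  then x9 is forced to True.
Every clause has at least one true literal under this assignment.
So x1=False, x2=False, x3=False, x4=True, x5=True, x6=False, x7=False, x8=False, x9=True, x10=True is a satisfying assignment.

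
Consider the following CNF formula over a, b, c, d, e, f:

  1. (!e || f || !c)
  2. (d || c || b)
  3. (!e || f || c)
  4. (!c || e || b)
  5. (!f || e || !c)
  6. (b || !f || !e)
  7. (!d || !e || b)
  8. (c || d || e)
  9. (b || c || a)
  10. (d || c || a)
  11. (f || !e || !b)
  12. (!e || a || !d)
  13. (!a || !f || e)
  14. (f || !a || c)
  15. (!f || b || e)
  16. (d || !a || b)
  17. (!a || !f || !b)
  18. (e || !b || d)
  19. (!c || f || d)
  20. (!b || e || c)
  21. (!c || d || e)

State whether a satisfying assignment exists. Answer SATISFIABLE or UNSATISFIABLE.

SATISFIABLE

Set a = False and propagate.
Set b = True and propagate.
The remaining clauses are satisfied by c = True, d = False, e = True, f = True.
So a = F  b = T  c = T  d = F  e = T  f = T is a satisfying assignment.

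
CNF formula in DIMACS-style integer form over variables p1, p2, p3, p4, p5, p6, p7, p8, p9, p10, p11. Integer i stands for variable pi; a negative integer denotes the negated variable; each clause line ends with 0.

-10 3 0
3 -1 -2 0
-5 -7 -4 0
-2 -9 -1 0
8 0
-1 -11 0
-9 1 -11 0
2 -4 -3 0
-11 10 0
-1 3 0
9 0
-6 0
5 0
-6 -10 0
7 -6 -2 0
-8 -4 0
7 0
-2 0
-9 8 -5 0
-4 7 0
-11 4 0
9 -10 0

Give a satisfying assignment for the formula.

The clause (p8) is unit: p8 must be True.
Unit propagation: (p9) forces p9 = True.
The clause (¬p6) is unit: p6 must be False.
The clause (p5) is unit: p5 must be True.
(¬p4) is a unit clause, so p4 = False.
Unit propagation: (p7) forces p7 = True.
(¬p2) is a unit clause, so p2 = False.
Unit propagation: (¬p11) forces p11 = False.
Pure literal: p1 appears only negated; assign p1 = False.
Pure literal: p3 appears only positively; assign p3 = True.
p10 is now unconstrained; take p10 = False.

p1=F, p2=F, p3=T, p4=F, p5=T, p6=F, p7=T, p8=T, p9=T, p10=F, p11=F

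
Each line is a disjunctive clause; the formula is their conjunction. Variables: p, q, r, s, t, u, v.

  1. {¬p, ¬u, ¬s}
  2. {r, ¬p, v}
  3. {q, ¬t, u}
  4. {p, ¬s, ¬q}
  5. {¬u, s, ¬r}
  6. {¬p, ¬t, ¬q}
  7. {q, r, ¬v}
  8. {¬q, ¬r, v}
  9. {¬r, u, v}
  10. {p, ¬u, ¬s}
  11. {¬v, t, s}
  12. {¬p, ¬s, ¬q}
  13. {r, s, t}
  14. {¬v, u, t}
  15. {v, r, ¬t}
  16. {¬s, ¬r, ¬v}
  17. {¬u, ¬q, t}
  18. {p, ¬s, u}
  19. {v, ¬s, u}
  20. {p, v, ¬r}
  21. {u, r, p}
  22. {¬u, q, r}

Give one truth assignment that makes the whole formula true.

p=False, q=True, r=False, s=False, t=True, u=True, v=True

Check each clause:
  1. {¬s, ¬p, ¬u} — ¬s is true.
  2. {¬p, r, v} — ¬p is true.
  3. {u, q, ¬t} — q is true.
  4. {¬s, ¬q, p} — ¬s is true.
  5. {¬u, s, ¬r} — ¬r is true.
  6. {¬q, ¬p, ¬t} — ¬p is true.
  7. {r, ¬v, q} — q is true.
  8. {v, ¬r, ¬q} — ¬r is true.
  9. {¬r, u, v} — ¬r is true.
  10. {¬s, p, ¬u} — ¬s is true.
  11. {¬v, t, s} — t is true.
  12. {¬s, ¬q, ¬p} — ¬s is true.
  13. {t, s, r} — t is true.
  14. {¬v, u, t} — t is true.
  15. {v, ¬t, r} — v is true.
  16. {¬r, ¬v, ¬s} — ¬s is true.
  17. {¬u, t, ¬q} — t is true.
  18. {u, p, ¬s} — ¬s is true.
  19. {¬s, u, v} — ¬s is true.
  20. {v, ¬r, p} — ¬r is true.
  21. {r, u, p} — u is true.
  22. {r, q, ¬u} — q is true.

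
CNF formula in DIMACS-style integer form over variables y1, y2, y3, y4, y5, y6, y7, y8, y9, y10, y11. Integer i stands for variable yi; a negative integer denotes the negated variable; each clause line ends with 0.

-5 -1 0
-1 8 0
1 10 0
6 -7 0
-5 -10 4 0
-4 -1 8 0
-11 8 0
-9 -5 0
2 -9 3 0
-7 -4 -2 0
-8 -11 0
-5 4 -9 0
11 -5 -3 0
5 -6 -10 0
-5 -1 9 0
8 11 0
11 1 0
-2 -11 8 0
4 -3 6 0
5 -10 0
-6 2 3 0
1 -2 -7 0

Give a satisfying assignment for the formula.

y1=T  y2=F  y3=T  y4=F  y5=F  y6=T  y7=F  y8=T  y9=F  y10=F  y11=F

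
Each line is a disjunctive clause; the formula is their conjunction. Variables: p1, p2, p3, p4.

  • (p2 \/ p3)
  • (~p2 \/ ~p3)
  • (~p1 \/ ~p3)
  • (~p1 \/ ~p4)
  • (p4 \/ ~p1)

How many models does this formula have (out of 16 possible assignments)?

4

The models are:
  p1=0 p2=0 p3=1 p4=0
  p1=0 p2=0 p3=1 p4=1
  p1=0 p2=1 p3=0 p4=0
  p1=0 p2=1 p3=0 p4=1
Count: 4.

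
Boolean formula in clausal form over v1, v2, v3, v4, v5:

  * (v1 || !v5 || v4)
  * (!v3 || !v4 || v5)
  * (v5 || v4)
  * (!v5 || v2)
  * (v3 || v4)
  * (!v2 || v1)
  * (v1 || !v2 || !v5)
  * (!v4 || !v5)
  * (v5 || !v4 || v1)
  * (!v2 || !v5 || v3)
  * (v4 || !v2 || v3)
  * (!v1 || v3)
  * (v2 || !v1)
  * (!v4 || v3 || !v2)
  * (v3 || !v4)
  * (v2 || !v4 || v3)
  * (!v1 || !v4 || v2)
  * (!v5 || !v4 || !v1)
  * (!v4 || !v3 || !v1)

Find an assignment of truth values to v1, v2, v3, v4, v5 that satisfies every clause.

v1=T  v2=T  v3=T  v4=F  v5=T

Branch on v1: take v1 = True.
  then v3 is forced to True.
  then v2 is forced to True.
  then v4 is forced to False.
  then v5 is forced to True.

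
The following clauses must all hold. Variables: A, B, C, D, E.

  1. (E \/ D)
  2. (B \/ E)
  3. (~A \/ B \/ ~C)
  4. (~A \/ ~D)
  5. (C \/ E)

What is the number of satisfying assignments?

12

Case analysis on E and A:
  E=T, A=T: remaining (B,C,D) ∈ {(F,F,F); (T,F,F); (T,T,F)} — 3.
  E=T, A=F: B, C, D free → 2^3 = 8.
  E=F, A=T: a clause becomes empty — 0.
  E=F, A=F: remaining (B,C,D) ∈ {(T,T,T)} — 1.
Total: 3 + 8 + 0 + 1 = 12.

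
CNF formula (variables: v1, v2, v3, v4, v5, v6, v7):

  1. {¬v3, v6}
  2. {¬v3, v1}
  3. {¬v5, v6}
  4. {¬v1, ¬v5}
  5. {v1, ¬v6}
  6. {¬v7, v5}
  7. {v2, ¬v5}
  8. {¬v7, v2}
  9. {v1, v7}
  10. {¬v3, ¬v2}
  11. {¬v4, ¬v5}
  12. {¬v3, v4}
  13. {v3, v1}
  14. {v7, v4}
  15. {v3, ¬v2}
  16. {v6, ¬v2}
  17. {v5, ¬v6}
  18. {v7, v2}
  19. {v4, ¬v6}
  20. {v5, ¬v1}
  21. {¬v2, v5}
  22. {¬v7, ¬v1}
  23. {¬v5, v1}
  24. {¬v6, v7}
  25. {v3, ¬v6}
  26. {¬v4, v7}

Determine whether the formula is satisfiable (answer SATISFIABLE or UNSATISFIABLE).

v5 = True:
  propagation gives v6=True, v1=False; an empty clause results — contradiction.
v5 = False:
  propagation gives v7=False, v1=True; an empty clause results — contradiction.
Every branch closes, so no satisfying assignment exists.

UNSATISFIABLE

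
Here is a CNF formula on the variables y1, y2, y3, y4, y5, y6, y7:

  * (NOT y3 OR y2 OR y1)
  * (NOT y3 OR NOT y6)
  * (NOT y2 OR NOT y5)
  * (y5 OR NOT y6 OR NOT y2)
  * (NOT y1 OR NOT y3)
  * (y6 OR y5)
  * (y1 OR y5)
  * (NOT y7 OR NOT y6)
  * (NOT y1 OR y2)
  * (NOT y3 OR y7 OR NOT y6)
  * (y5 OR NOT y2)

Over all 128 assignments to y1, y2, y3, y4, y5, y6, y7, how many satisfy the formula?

The models are:
  y1=F y2=F y3=F y4=F y5=T y6=F y7=F
  y1=F y2=F y3=F y4=F y5=T y6=F y7=T
  y1=F y2=F y3=F y4=F y5=T y6=T y7=F
  y1=F y2=F y3=F y4=T y5=T y6=F y7=F
  y1=F y2=F y3=F y4=T y5=T y6=F y7=T
  y1=F y2=F y3=F y4=T y5=T y6=T y7=F
That's 6 in total.

6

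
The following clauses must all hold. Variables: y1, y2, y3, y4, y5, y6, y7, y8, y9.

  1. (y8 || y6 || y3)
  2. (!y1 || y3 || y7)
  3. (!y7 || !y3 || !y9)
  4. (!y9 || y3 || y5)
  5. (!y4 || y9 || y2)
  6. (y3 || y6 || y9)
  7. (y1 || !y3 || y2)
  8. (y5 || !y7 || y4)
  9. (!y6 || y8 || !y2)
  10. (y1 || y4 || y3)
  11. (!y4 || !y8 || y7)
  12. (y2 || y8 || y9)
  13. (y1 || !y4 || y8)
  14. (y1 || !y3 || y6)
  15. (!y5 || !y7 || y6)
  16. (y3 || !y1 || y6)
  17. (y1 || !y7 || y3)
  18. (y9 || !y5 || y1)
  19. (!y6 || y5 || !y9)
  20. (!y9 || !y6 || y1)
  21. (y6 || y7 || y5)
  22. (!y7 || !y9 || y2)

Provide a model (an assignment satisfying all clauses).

y1 = True, y2 = True, y3 = True, y4 = False, y5 = True, y6 = True, y7 = True, y8 = True, y9 = False

Check each clause:
  1. (y3 || y6 || y8) — y8 is true.
  2. (!y1 || y3 || y7) — y3 is true.
  3. (!y9 || !y7 || !y3) — !y9 is true.
  4. (!y9 || y5 || y3) — y3 is true.
  5. (!y4 || y9 || y2) — y2 is true.
  6. (y9 || y3 || y6) — y3 is true.
  7. (y2 || y1 || !y3) — y1 is true.
  8. (y4 || y5 || !y7) — y5 is true.
  9. (!y6 || !y2 || y8) — y8 is true.
  10. (y4 || y3 || y1) — y1 is true.
  11. (y7 || !y8 || !y4) — !y4 is true.
  12. (y2 || y9 || y8) — y8 is true.
  13. (y1 || y8 || !y4) — y8 is true.
  14. (y6 || !y3 || y1) — y1 is true.
  15. (y6 || !y7 || !y5) — y6 is true.
  16. (y6 || !y1 || y3) — y3 is true.
  17. (y1 || !y7 || y3) — y1 is true.
  18. (!y5 || y1 || y9) — y1 is true.
  19. (!y9 || y5 || !y6) — y5 is true.
  20. (!y9 || !y6 || y1) — y1 is true.
  21. (y5 || y6 || y7) — y5 is true.
  22. (!y7 || y2 || !y9) — y2 is true.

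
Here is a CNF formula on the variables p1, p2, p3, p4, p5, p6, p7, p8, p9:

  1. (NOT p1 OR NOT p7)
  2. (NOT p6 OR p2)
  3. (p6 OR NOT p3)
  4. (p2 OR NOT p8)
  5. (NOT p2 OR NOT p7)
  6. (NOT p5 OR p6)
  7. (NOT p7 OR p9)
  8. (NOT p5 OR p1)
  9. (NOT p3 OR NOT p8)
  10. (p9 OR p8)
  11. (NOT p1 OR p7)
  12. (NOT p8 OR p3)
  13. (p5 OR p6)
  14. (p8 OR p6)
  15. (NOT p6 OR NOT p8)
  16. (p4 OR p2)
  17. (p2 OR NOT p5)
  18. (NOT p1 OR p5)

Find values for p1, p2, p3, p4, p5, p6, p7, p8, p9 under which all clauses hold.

Pure literal: p4 appears only positively; assign p4 = True.
Pure literal: p9 appears only positively; assign p9 = True.
Try p1 = False.
  then p5 is forced to False.
  then p6 is forced to True.
  then p2 is forced to True.
  then p7 is forced to False.
  then p8 is forced to False.
p3 is now unconstrained; take p3 = True.

p1=0, p2=1, p3=1, p4=1, p5=0, p6=1, p7=0, p8=0, p9=1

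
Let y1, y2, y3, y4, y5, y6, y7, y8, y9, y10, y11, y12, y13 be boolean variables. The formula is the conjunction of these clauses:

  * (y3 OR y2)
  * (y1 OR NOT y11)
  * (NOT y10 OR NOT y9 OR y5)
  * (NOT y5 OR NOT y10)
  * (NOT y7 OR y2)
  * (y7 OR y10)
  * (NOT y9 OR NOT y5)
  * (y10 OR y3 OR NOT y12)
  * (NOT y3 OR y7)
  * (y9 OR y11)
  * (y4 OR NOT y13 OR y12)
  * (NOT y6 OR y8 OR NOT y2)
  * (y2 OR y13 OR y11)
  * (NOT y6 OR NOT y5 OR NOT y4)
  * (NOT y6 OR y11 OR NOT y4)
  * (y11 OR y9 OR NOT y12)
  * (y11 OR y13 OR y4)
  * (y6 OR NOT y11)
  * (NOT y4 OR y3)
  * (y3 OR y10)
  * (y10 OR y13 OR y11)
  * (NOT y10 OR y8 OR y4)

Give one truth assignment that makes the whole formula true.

Try y1 = False.
  then y11 is forced to False.
  then y9 is forced to True.
  then y5 is forced to False.
  then y10 is forced to False.
  then y7 is forced to True.
  then y2 is forced to True.
  then y3 is forced to True.
  then y13 is forced to True.
The remaining clauses are satisfied by y4 = True, y6 = False, y8 = False, y12 = True.

y1=False, y2=True, y3=True, y4=True, y5=False, y6=False, y7=True, y8=False, y9=True, y10=False, y11=False, y12=True, y13=True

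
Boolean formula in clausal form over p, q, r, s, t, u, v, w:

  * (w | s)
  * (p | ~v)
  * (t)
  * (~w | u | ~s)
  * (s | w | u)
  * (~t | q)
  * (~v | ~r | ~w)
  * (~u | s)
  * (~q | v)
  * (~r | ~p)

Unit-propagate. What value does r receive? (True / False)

False

Unit clause (t) sets t = True.
(~t | q) with t = True leaves only q, so q = True.
(~q | v) with q = True leaves only v, so v = True.
(p | ~v) with v = True leaves only p, so p = True.
(~p | ~r): since p = True, the clause reduces to (~r). r = False.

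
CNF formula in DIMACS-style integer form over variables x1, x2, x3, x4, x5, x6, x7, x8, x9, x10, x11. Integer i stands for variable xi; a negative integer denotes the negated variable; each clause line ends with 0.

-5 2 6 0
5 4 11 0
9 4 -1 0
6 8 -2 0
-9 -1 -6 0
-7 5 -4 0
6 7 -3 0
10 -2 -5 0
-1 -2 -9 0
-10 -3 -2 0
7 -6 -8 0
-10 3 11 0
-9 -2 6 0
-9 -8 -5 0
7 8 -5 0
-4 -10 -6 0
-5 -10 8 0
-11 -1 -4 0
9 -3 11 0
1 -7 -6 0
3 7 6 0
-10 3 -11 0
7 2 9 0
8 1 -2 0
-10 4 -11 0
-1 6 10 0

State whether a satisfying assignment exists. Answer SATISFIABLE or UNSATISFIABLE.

Set x1 = False and propagate.
Branch on x2: take x2 = True.
  then x8 is forced to True.
Try x3 = True.
  then x10 is forced to False.
  then x5 is forced to False.
The remaining clauses are satisfied by x4 = False, x6 = False, x7 = True, x9 = False, x11 = True.
So x1=False, x2=True, x3=True, x4=False, x5=False, x6=False, x7=True, x8=True, x9=False, x10=False, x11=True is a satisfying assignment.

SATISFIABLE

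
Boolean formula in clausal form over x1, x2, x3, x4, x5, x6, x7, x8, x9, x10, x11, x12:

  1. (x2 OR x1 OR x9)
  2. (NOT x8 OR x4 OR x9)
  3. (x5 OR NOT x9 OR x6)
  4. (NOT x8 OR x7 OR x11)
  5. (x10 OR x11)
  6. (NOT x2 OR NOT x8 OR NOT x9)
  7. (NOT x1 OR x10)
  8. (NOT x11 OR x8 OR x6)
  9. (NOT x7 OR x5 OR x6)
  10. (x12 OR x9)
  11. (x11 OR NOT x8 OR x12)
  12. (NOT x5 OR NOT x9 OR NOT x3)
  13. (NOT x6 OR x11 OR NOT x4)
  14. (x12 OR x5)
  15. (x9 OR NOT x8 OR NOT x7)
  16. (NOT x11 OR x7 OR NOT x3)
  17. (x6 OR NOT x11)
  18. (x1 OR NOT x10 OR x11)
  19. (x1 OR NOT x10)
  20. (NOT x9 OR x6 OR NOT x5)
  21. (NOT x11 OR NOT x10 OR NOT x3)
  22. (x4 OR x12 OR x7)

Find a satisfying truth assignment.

x3 occurs only negated in the remaining clauses — set x3 = False.
x12 occurs only positively in the remaining clauses — set x12 = True.
Try x1 = True.
  then x10 is forced to True.
Branch on x2: take x2 = False.
Branch on x4: take x4 = True.
The remaining clauses are satisfied by x5 = False, x6 = True, x7 = False, x8 = False, x9 = False, x11 = True.
Check each clause:
  1. (x9 OR x2 OR x1) — x1 is true.
  2. (x9 OR NOT x8 OR x4) — NOT x8 is true.
  3. (NOT x9 OR x5 OR x6) — x6 is true.
  4. (NOT x8 OR x7 OR x11) — NOT x8 is true.
  5. (x10 OR x11) — x10 is true.
  6. (NOT x9 OR NOT x2 OR NOT x8) — NOT x8 is true.
  7. (x10 OR NOT x1) — x10 is true.
  8. (x6 OR NOT x11 OR x8) — x6 is true.
  9. (x5 OR NOT x7 OR x6) — NOT x7 is true.
  10. (x9 OR x12) — x12 is true.
  11. (x11 OR x12 OR NOT x8) — NOT x8 is true.
  12. (NOT x3 OR NOT x9 OR NOT x5) — NOT x5 is true.
  13. (NOT x4 OR NOT x6 OR x11) — x11 is true.
  14. (x5 OR x12) — x12 is true.
  15. (x9 OR NOT x8 OR NOT x7) — NOT x8 is true.
  16. (x7 OR NOT x3 OR NOT x11) — NOT x3 is true.
  17. (NOT x11 OR x6) — x6 is true.
  18. (x1 OR x11 OR NOT x10) — x1 is true.
  19. (NOT x10 OR x1) — x1 is true.
  20. (NOT x5 OR NOT x9 OR x6) — NOT x5 is true.
  21. (NOT x3 OR NOT x10 OR NOT x11) — NOT x3 is true.
  22. (x4 OR x12 OR x7) — x12 is true.

x1=True, x2=False, x3=False, x4=True, x5=False, x6=True, x7=False, x8=False, x9=False, x10=True, x11=True, x12=True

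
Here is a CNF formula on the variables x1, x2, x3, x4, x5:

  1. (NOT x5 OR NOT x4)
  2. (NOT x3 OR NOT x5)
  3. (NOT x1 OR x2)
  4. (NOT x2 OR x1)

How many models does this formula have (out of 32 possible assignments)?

10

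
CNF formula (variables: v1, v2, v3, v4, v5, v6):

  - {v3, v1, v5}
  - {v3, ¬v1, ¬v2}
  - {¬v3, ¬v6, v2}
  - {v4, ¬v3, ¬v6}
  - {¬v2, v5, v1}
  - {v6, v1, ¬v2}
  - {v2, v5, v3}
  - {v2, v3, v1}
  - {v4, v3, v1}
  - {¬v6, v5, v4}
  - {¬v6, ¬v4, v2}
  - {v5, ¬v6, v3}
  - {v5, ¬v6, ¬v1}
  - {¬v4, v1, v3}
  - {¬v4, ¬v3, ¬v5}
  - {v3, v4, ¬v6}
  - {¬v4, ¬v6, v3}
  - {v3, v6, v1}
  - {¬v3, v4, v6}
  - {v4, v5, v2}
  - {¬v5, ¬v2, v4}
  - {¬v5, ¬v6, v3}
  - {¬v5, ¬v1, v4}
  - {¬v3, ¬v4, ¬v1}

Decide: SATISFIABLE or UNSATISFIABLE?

Branch on v1: take v1 = False.
Set v2 = False and propagate.
  then v3 is forced to True.
  then v6 is forced to False.
  then v4 is forced to True.
  then v5 is forced to False.
So v1 = F, v2 = F, v3 = T, v4 = T, v5 = F, v6 = F is a satisfying assignment.

SATISFIABLE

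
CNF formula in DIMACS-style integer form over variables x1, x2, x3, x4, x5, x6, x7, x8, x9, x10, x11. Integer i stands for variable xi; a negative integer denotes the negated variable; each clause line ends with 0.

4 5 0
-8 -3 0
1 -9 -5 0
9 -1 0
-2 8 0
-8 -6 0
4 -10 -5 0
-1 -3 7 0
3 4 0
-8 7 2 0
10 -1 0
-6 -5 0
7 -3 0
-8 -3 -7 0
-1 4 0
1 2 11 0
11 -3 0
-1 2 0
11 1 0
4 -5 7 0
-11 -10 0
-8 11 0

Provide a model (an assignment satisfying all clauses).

x1=F, x2=F, x3=F, x4=T, x5=F, x6=T, x7=F, x8=F, x9=T, x10=F, x11=T

x4 occurs only positively in the remaining clauses — set x4 = True.
Branch on x1: take x1 = False.
  then x11 is forced to True.
  then x10 is forced to False.
Branch on x2: take x2 = False.
The remaining clauses are satisfied by x3 = False, x5 = False, x6 = True, x7 = False, x8 = False, x9 = True.
Every clause has at least one true literal under this assignment.
Check each clause:
  1. (x4 | x5) — x4 is true.
  2. (~x8 | ~x3) — ~x8 is true.
  3. (~x9 | ~x5 | x1) — ~x5 is true.
  4. (~x1 | x9) — x9 is true.
  5. (~x2 | x8) — ~x2 is true.
  6. (~x6 | ~x8) — ~x8 is true.
  7. (~x10 | x4 | ~x5) — ~x5 is true.
  8. (x7 | ~x3 | ~x1) — ~x3 is true.
  9. (x3 | x4) — x4 is true.
  10. (~x8 | x7 | x2) — ~x8 is true.
  11. (~x1 | x10) — ~x1 is true.
  12. (~x6 | ~x5) — ~x5 is true.
  13. (x7 | ~x3) — ~x3 is true.
  14. (~x3 | ~x8 | ~x7) — ~x8 is true.
  15. (x4 | ~x1) — x4 is true.
  16. (x1 | x11 | x2) — x11 is true.
  17. (x11 | ~x3) — x11 is true.
  18. (~x1 | x2) — ~x1 is true.
  19. (x11 | x1) — x11 is true.
  20. (x7 | ~x5 | x4) — ~x5 is true.
  21. (~x11 | ~x10) — ~x10 is true.
  22. (~x8 | x11) — ~x8 is true.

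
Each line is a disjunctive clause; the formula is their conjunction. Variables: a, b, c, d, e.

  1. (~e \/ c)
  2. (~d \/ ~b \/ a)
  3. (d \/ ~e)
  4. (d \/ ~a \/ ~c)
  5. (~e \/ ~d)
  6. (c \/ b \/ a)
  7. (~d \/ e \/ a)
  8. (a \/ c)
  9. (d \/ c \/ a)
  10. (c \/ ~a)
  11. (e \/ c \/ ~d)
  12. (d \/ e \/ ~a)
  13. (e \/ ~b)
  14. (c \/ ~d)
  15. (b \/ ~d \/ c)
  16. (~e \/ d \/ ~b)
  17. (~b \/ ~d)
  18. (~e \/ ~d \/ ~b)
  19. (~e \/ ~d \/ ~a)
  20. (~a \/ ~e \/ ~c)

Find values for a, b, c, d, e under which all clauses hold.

a = True, b = False, c = True, d = True, e = False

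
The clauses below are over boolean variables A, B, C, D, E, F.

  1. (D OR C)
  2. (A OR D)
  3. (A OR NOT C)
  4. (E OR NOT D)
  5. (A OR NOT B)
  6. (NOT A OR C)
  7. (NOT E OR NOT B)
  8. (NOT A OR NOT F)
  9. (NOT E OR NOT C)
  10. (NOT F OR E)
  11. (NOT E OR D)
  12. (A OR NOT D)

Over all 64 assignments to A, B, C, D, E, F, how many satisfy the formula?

2

The models are:
  A=1 B=0 C=1 D=0 E=0 F=0
  A=1 B=1 C=1 D=0 E=0 F=0
That's 2 in total.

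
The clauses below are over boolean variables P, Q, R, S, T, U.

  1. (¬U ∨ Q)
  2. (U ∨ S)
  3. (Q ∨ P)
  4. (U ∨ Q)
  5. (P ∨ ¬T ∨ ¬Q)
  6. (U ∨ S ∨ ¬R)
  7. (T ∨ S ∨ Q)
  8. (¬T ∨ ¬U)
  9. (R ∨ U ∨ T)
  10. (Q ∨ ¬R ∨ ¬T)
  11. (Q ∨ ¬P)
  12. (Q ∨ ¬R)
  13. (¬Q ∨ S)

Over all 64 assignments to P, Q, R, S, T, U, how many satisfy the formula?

Split on Q, then U.
  Q=T, U=T: remaining (P,R,S,T) ∈ {(F,F,T,F); (F,T,T,F); (T,F,T,F); (T,T,T,F)} — 4.
  Q=T, U=F: remaining (P,R,S,T) ∈ {(F,T,T,F); (T,F,T,T); (T,T,T,F); (T,T,T,T)} — 4.
  Q=F, U=T: a clause becomes empty — 0.
  Q=F, U=F: a clause becomes empty — 0.
Total: 4 + 4 + 0 + 0 = 8.

8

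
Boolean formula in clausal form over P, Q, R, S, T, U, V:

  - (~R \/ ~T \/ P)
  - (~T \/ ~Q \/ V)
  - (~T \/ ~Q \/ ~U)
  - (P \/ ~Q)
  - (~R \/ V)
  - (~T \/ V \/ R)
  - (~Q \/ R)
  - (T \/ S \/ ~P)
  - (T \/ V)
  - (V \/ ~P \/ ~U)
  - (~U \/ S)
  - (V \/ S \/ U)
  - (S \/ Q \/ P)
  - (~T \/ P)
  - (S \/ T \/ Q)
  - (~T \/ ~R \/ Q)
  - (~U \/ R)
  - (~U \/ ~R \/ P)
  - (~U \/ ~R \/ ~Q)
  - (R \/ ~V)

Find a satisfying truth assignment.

P=False, Q=False, R=True, S=True, T=False, U=False, V=True

Pure literal: S appears only positively; assign S = True.
Branch on P: take P = False.
  then Q is forced to False.
  then T is forced to False.
  then V is forced to True.
  then R is forced to True.
  then U is forced to False.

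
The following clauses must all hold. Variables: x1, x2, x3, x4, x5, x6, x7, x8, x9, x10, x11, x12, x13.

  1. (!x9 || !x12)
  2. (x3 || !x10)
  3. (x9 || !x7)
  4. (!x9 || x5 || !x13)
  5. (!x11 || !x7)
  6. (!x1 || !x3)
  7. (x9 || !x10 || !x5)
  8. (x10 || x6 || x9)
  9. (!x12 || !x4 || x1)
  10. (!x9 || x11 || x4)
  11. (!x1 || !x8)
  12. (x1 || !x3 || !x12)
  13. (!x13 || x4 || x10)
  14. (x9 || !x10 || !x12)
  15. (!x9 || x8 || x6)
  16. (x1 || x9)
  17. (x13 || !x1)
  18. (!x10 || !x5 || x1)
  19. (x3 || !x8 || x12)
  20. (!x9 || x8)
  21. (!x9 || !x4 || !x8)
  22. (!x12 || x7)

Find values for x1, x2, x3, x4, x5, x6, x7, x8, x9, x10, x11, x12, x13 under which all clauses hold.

x1 = False, x2 = True, x3 = True, x4 = False, x5 = True, x6 = False, x7 = False, x8 = True, x9 = True, x10 = False, x11 = True, x12 = False, x13 = False

Branch on x1: take x1 = False.
  then x9 is forced to True.
  then x12 is forced to False.
  then x8 is forced to True.
  then x3 is forced to True.
  then x4 is forced to False.
  then x11 is forced to True.
  then x7 is forced to False.
Set x5 = True and propagate.
  then x10 is forced to False.
  then x13 is forced to False.
x2, x6 are now unconstrained; take x2 = True, x6 = False.
Check each clause:
  1. (!x12 || !x9) — !x12 is true.
  2. (x3 || !x10) — x3 is true.
  3. (!x7 || x9) — !x7 is true.
  4. (!x9 || x5 || !x13) — !x13 is true.
  5. (!x7 || !x11) — !x7 is true.
  6. (!x1 || !x3) — !x1 is true.
  7. (x9 || !x10 || !x5) — x9 is true.
  8. (x10 || x6 || x9) — x9 is true.
  9. (!x4 || !x12 || x1) — !x12 is true.
  10. (x11 || !x9 || x4) — x11 is true.
  11. (!x8 || !x1) — !x1 is true.
  12. (x1 || !x12 || !x3) — !x12 is true.
  13. (x4 || !x13 || x10) — !x13 is true.
  14. (x9 || !x10 || !x12) — x9 is true.
  15. (x6 || x8 || !x9) — x8 is true.
  16. (x1 || x9) — x9 is true.
  17. (!x1 || x13) — !x1 is true.
  18. (x1 || !x10 || !x5) — !x10 is true.
  19. (x12 || x3 || !x8) — x3 is true.
  20. (!x9 || x8) — x8 is true.
  21. (!x8 || !x9 || !x4) — !x4 is true.
  22. (!x12 || x7) — !x12 is true.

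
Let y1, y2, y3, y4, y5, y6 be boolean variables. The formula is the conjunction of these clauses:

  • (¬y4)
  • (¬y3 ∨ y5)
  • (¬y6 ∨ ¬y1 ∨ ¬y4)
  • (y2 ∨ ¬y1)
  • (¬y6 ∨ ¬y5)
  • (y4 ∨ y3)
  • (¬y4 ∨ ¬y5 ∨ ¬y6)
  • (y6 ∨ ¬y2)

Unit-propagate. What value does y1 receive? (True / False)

False

Unit clause (¬y4) sets y4 = False.
(y4 ∨ y3) with y4 = False leaves only y3, so y3 = True.
From (¬y3 ∨ y5) and y3 = True: y5 = True.
From (¬y6 ∨ ¬y5) and y5 = True: y6 = False.
From (y6 ∨ ¬y2) and y6 = False: y2 = False.
(y2 ∨ ¬y1): since y2 = False, the clause reduces to (¬y1). y1 = False.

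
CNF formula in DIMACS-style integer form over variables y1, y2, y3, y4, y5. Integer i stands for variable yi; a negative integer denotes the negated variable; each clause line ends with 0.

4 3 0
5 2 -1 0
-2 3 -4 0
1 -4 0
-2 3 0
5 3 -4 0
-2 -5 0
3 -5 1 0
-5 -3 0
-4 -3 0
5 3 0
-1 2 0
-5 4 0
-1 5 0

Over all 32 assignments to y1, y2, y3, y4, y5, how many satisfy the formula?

Satisfying assignments:
  y1=0 y2=0 y3=1 y4=0 y5=0
  y1=0 y2=1 y3=1 y4=0 y5=0
That's 2 in total.

2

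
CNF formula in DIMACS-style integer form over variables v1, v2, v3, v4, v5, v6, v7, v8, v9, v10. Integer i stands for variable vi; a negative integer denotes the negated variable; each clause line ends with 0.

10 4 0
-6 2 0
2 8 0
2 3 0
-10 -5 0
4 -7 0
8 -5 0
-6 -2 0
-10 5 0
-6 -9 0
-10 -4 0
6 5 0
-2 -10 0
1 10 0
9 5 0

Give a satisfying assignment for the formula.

v1=1  v2=1  v3=1  v4=1  v5=1  v6=0  v7=0  v8=1  v9=0  v10=0

Check each clause:
  1. (v10 \/ v4) — v4 is true.
  2. (~v6 \/ v2) — v2 is true.
  3. (v2 \/ v8) — v8 is true.
  4. (v2 \/ v3) — v2 is true.
  5. (~v10 \/ ~v5) — ~v10 is true.
  6. (~v7 \/ v4) — ~v7 is true.
  7. (~v5 \/ v8) — v8 is true.
  8. (~v6 \/ ~v2) — ~v6 is true.
  9. (v5 \/ ~v10) — v5 is true.
  10. (~v9 \/ ~v6) — ~v6 is true.
  11. (~v10 \/ ~v4) — ~v10 is true.
  12. (v5 \/ v6) — v5 is true.
  13. (~v10 \/ ~v2) — ~v10 is true.
  14. (v1 \/ v10) — v1 is true.
  15. (v5 \/ v9) — v5 is true.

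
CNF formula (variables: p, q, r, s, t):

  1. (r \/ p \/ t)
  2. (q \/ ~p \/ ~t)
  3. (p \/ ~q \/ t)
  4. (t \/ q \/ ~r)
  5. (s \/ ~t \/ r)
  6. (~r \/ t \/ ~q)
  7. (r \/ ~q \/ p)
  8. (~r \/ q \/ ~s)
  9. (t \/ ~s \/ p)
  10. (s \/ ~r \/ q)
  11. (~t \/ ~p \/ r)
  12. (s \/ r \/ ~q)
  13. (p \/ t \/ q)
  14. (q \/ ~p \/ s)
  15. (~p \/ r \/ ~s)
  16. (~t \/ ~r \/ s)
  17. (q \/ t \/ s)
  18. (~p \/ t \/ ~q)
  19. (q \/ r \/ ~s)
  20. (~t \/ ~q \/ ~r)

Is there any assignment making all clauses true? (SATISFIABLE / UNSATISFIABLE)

q = True:
  r = True:
    propagation gives t=True; an empty clause results — contradiction.
  r = False:
    propagation gives p=True, t=False; an empty clause results — contradiction.
q = False:
  r = True:
    propagation gives t=True, p=False, s=False; an empty clause results — contradiction.
  r = False:
    propagation gives s=False, t=False; an empty clause results — contradiction.
Every branch closes, so no satisfying assignment exists.

UNSATISFIABLE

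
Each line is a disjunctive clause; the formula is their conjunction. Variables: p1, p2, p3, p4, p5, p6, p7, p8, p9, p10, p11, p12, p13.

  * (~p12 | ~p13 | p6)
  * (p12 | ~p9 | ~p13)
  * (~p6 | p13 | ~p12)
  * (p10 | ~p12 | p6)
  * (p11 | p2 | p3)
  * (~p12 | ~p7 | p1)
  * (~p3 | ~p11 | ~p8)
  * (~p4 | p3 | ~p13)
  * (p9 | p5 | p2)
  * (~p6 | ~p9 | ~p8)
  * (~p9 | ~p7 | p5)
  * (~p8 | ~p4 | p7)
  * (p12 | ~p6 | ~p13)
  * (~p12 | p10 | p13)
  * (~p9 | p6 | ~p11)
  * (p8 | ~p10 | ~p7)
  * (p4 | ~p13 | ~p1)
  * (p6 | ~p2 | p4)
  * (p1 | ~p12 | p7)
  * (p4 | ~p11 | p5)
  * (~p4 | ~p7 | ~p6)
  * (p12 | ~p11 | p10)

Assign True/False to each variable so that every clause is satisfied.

p5 occurs only positively in the remaining clauses — set p5 = True.
Try p1 = False.
Branch on p2: take p2 = True.
Try p3 = True.
The remaining clauses are satisfied by p4 = True, p6 = False, p7 = True, p8 = False, p9 = False, p10 = False, p11 = False, p12 = False, p13 = True.

p1=False, p2=True, p3=True, p4=True, p5=True, p6=False, p7=True, p8=False, p9=False, p10=False, p11=False, p12=False, p13=True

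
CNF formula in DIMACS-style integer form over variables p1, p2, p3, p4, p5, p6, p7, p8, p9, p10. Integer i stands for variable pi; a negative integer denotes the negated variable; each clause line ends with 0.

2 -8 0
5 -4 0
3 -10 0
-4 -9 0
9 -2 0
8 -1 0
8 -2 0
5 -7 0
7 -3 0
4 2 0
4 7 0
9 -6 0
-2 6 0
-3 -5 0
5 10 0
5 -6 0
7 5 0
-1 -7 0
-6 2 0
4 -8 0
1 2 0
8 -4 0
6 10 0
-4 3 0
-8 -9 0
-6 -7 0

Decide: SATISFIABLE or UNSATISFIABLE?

UNSATISFIABLE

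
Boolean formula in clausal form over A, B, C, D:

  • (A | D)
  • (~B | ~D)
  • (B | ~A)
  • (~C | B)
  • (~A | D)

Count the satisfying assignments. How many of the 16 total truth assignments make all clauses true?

1

Satisfying assignments:
  A=F B=F C=F D=T
Count: 1.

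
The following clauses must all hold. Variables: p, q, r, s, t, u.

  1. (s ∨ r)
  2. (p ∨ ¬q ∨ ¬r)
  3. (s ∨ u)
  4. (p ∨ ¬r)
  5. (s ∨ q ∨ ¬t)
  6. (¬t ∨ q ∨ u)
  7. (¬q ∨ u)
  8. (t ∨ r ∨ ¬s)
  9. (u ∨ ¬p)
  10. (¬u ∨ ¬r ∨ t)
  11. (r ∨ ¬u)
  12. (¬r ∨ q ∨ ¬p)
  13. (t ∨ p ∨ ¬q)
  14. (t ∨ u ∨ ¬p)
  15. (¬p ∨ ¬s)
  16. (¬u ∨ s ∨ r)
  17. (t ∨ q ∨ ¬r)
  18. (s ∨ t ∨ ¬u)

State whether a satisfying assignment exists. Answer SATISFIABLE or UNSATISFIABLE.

Try p = True.
  then u is forced to True.
  then r is forced to True.
  then t is forced to True.
  then q is forced to True.
  then s is forced to False.
Every clause has at least one true literal under this assignment.
So p = T, q = T, r = T, s = F, t = T, u = T is a satisfying assignment.

SATISFIABLE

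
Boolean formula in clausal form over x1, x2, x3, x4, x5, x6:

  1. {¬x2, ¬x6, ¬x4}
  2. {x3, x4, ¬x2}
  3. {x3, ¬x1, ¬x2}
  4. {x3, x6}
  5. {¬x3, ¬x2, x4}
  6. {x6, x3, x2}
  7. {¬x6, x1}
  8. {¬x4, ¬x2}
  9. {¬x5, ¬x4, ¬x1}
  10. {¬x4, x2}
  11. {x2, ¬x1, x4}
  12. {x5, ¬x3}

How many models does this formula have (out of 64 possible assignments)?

The models are:
  x1=0 x2=0 x3=1 x4=0 x5=1 x6=0
That's 1 in total.

1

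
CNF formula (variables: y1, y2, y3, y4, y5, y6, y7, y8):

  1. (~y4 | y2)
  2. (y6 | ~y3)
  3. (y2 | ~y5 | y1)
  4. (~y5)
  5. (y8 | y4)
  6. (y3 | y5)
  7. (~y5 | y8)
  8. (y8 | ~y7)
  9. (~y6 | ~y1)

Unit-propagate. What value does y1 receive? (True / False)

(~y5) stands alone — y5 = False.
(y3 | y5) with y5 = False leaves only y3, so y3 = True.
In (~y3 | y6), ~y3 is now false; y6 must hold, so y6 = True.
From (~y6 | ~y1) and y6 = True: y1 = False.

False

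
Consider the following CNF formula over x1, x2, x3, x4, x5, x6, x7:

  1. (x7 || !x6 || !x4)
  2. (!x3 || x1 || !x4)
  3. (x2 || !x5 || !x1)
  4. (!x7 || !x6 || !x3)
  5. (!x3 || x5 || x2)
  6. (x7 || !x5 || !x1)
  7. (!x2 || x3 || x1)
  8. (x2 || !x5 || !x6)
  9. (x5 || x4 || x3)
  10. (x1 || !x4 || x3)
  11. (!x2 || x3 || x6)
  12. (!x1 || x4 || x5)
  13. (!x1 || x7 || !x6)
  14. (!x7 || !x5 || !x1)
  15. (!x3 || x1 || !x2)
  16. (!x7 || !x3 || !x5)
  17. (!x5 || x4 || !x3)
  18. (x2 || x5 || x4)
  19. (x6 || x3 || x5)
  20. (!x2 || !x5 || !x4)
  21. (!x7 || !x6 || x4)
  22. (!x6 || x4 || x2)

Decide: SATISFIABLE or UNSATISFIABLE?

Set x1 = False and propagate.
Branch on x2: take x2 = False.
The remaining clauses are satisfied by x3 = False, x4 = False, x5 = True, x6 = False, x7 = True.
So x1=F, x2=F, x3=F, x4=F, x5=T, x6=F, x7=T is a satisfying assignment.

SATISFIABLE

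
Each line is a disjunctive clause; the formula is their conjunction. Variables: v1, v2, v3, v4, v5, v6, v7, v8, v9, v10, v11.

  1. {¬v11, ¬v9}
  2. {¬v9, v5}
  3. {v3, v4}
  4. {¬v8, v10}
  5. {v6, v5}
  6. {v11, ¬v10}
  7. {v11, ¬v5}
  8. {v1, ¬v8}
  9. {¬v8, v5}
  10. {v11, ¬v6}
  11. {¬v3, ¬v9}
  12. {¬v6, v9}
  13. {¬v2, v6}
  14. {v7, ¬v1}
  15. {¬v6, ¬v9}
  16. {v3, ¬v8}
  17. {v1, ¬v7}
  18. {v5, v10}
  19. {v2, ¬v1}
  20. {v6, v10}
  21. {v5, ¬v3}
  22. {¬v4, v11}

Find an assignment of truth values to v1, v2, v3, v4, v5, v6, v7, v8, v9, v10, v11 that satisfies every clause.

Pure literal: v8 appears only negated; assign v8 = False.
Branch on v1: take v1 = False.
  then v7 is forced to False.
Branch on v2: take v2 = False.
Try v3 = True.
  then v9 is forced to False.
  then v6 is forced to False.
  then v5 is forced to True.
  then v11 is forced to True.
  then v10 is forced to True.
v4 is now unconstrained; take v4 = False.
Every clause has at least one true literal under this assignment.

v1=False, v2=False, v3=True, v4=False, v5=True, v6=False, v7=False, v8=False, v9=False, v10=True, v11=True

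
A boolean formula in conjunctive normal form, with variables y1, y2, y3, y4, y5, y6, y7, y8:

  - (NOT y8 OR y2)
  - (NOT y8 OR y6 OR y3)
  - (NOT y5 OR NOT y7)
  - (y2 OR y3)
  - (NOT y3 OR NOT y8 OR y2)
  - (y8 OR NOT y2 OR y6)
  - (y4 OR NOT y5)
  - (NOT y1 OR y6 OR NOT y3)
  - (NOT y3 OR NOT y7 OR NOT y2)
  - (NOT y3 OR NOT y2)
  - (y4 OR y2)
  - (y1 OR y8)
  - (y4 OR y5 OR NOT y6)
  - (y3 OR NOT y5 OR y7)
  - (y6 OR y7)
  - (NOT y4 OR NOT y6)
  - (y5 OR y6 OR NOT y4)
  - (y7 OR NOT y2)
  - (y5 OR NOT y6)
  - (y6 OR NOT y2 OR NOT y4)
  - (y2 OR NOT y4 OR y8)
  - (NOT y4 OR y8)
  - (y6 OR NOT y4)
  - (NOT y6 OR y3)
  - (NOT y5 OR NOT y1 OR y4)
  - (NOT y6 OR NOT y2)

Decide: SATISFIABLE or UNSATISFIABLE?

UNSATISFIABLE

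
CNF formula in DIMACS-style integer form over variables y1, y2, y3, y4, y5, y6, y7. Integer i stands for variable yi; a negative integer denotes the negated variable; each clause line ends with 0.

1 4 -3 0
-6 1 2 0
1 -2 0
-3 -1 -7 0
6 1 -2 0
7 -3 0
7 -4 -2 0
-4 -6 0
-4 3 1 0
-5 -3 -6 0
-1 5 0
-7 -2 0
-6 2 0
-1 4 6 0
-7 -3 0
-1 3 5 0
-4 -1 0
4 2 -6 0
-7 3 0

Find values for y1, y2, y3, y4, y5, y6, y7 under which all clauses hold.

Branch on y1: take y1 = False.
  then y2 is forced to False.
  then y6 is forced to False.
Try y3 = False.
  then y4 is forced to False.
  then y7 is forced to False.
y5 is now unconstrained; take y5 = False.
Every clause has at least one true literal under this assignment.

y1=F, y2=F, y3=F, y4=F, y5=F, y6=F, y7=F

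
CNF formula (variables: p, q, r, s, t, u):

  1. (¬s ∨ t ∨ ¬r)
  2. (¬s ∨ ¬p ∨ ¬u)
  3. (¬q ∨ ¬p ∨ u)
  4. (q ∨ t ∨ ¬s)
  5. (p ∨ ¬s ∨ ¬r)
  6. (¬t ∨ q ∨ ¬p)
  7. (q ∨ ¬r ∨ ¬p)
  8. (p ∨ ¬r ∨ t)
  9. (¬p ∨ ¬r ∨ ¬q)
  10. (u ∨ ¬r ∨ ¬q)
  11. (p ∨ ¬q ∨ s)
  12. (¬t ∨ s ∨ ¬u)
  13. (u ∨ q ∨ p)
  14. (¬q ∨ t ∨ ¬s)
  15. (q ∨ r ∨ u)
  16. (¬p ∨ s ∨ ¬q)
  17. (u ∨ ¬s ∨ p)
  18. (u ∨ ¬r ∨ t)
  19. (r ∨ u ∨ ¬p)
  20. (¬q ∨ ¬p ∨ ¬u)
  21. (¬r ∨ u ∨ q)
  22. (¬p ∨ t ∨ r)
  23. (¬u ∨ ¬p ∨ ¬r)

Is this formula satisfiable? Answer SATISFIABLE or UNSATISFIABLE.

Set p = False and propagate.
The remaining clauses are satisfied by q = False, r = False, s = True, t = True, u = True.
Every clause has at least one true literal under this assignment.
So p=False, q=False, r=False, s=True, t=True, u=True is a satisfying assignment.

SATISFIABLE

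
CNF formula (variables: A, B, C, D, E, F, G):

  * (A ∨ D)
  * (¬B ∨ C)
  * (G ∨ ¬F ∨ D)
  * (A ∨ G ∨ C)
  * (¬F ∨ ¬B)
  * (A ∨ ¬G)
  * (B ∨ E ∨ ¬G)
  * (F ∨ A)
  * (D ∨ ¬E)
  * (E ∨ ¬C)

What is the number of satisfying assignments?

Case analysis on A and G:
  A=T, G=T: 5 of the 32 assignments to (B,C,D,E,F) work.
  A=T, G=F: 8 of the 32 assignments to (B,C,D,E,F) work.
  A=F, G=T: a clause becomes empty — 0.
  A=F, G=F: remaining (B,C,D,E,F) ∈ {(F,T,T,T,T)} — 1.
Total: 5 + 8 + 0 + 1 = 14.

14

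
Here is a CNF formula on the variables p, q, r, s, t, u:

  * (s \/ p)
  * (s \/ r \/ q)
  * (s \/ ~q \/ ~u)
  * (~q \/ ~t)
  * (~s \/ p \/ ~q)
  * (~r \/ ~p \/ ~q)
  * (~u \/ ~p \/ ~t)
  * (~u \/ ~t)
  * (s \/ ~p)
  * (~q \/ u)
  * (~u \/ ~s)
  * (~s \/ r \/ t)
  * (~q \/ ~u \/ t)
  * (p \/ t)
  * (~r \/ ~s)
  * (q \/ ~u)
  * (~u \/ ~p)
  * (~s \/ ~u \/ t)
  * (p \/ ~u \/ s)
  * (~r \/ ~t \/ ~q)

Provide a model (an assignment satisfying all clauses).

p=True  q=False  r=False  s=True  t=True  u=False

Check each clause:
  1. (p \/ s) — p is true.
  2. (r \/ s \/ q) — s is true.
  3. (s \/ ~q \/ ~u) — ~u is true.
  4. (~t \/ ~q) — ~q is true.
  5. (p \/ ~q \/ ~s) — p is true.
  6. (~r \/ ~p \/ ~q) — ~r is true.
  7. (~p \/ ~t \/ ~u) — ~u is true.
  8. (~u \/ ~t) — ~u is true.
  9. (~p \/ s) — s is true.
  10. (~q \/ u) — ~q is true.
  11. (~s \/ ~u) — ~u is true.
  12. (t \/ ~s \/ r) — t is true.
  13. (~u \/ ~q \/ t) — ~u is true.
  14. (p \/ t) — p is true.
  15. (~r \/ ~s) — ~r is true.
  16. (~u \/ q) — ~u is true.
  17. (~u \/ ~p) — ~u is true.
  18. (t \/ ~u \/ ~s) — ~u is true.
  19. (s \/ ~u \/ p) — p is true.
  20. (~q \/ ~t \/ ~r) — ~r is true.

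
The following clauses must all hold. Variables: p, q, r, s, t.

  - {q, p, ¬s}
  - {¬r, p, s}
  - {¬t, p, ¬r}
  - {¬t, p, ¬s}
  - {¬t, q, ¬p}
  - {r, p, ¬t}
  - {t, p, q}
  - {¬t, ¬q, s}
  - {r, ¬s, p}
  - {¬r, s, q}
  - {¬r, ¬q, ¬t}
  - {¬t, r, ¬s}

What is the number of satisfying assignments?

9

Split on p, then t.
  p=1, t=1: a clause becomes empty — 0.
  p=1, t=0: 7 of the 8 assignments to (q,r,s) work.
  p=0, t=1: a clause becomes empty — 0.
  p=0, t=0: remaining (q,r,s) ∈ {(1,0,0); (1,1,1)} — 2.
Total: 0 + 7 + 0 + 2 = 9.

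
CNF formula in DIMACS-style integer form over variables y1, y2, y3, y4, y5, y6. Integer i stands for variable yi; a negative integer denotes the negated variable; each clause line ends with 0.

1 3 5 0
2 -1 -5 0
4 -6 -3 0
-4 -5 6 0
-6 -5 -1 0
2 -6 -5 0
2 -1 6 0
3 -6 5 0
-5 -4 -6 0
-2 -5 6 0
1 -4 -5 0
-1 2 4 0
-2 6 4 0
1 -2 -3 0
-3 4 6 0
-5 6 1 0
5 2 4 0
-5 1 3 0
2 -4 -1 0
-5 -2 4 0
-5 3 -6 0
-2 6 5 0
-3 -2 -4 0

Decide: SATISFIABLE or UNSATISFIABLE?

Set y1 = False and propagate.
Branch on y2: take y2 = False.
The remaining clauses are satisfied by y3 = True, y4 = True, y5 = False, y6 = True.
So y1=False, y2=False, y3=True, y4=True, y5=False, y6=True is a satisfying assignment.

SATISFIABLE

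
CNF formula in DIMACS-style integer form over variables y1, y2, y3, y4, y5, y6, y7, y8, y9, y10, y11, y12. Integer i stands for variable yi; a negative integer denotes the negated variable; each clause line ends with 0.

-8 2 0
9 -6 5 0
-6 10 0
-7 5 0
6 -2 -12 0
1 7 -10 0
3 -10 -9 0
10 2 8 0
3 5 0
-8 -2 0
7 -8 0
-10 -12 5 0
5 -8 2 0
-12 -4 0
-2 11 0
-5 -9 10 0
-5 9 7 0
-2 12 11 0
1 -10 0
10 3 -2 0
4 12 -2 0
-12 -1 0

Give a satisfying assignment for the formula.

y1 = T, y2 = F, y3 = T, y4 = T, y5 = T, y6 = F, y7 = T, y8 = F, y9 = F, y10 = T, y11 = T, y12 = F

y3 occurs only positively in the remaining clauses — set y3 = True.
y11 occurs only positively in the remaining clauses — set y11 = True.
Branch on y1: take y1 = True.
  then y12 is forced to False.
Try y2 = False.
  then y8 is forced to False.
  then y10 is forced to True.
For the remaining variables, y4 = True, y5 = True, y6 = False, y7 = True, y9 = False works.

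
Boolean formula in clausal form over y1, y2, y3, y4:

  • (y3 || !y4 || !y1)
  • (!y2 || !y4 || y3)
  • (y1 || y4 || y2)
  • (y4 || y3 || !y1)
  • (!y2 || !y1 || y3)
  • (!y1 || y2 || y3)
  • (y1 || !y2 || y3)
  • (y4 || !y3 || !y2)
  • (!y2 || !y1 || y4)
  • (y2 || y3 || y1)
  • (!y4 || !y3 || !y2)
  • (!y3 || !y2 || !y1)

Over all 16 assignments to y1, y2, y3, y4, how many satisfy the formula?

3

The models are:
  y1=F y2=F y3=T y4=T
  y1=T y2=F y3=T y4=F
  y1=T y2=F y3=T y4=T
That's 3 in total.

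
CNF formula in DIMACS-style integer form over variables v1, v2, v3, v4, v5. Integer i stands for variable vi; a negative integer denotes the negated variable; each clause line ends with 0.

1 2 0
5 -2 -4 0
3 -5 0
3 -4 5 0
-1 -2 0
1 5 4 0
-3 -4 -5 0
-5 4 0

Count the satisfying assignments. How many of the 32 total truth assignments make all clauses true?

3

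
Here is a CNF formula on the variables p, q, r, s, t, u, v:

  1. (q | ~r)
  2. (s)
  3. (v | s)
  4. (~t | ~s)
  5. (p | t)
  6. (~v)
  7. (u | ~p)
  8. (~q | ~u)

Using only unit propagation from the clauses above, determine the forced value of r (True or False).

Unit clause (s) sets s = True.
(~t | ~s): since s = True, the clause reduces to (~t). t = False.
From (t | p) and t = False: p = True.
Unit clause (~v) sets v = False.
(u | ~p): since p = True, the clause reduces to (u). u = True.
(~q | ~u): since u = True, the clause reduces to (~q). q = False.
From (q | ~r) and q = False: r = False.

False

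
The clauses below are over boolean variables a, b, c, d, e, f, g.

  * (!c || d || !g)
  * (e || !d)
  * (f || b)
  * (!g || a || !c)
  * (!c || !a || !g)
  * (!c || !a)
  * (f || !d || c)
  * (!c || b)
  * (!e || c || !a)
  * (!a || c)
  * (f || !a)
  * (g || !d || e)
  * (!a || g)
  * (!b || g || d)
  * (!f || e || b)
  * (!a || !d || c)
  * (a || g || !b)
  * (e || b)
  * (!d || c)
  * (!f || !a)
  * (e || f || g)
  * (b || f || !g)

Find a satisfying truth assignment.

a=F, b=T, c=F, d=F, e=F, f=T, g=T

Branch on a: take a = False.
Branch on b: take b = True.
  then g is forced to True.
  then c is forced to False.
  then d is forced to False.
e, f are now unconstrained; take e = False, f = True.
Every clause has at least one true literal under this assignment.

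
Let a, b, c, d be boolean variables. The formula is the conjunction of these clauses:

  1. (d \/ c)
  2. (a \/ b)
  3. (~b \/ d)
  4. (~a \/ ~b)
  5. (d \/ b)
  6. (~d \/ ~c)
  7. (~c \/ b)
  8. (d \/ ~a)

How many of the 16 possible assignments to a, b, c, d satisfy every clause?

2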